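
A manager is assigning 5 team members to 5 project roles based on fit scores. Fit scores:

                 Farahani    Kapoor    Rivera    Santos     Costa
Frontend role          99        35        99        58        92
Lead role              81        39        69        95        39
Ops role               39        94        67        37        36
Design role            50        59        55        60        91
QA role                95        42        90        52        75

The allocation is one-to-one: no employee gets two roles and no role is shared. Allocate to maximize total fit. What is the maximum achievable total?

Optimal: Farahani→QA role (95 pts), Kapoor→Ops role (94 pts), Rivera→Frontend role (99 pts), Santos→Lead role (95 pts), Costa→Design role (91 pts) — total 95+94+99+95+91 = 474 pts.
Column-greedy (each role in turn goes to its best remaining employee) gives 469 pts, worse by 5.

Max total: 474 pts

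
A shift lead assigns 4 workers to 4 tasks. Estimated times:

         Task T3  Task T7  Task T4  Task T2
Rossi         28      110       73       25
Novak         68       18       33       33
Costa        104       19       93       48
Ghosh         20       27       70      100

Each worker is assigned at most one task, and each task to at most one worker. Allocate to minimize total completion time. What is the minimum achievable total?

Optimal: Rossi→Task T2 (25 min), Novak→Task T4 (33 min), Costa→Task T7 (19 min), Ghosh→Task T3 (20 min) — total 25+33+19+20 = 97 min.
Min-entry greedy (repeatedly take the single cheapest remaining cell) gives 156 min, worse by 59.
Next-best assignment: Rossi→Task T3, Novak→Task T4, Costa→Task T2, Ghosh→Task T7 = 136 min.
Swapping Rossi↔Ghosh (Rossi→Task T3 28 min, Ghosh→Task T2 100 min) adds 83.

Min total: 97 min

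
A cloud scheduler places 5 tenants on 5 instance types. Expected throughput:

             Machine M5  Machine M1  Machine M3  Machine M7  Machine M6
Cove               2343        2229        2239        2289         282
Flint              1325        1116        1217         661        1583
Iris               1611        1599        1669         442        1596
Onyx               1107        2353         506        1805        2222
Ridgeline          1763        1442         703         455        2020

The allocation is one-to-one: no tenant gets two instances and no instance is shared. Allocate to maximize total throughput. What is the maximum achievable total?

Treat this as an assignment problem: match each tenant to one instance.
Optimal: Cove→Machine M7 (2289 ops/s), Flint→Machine M6 (1583 ops/s), Iris→Machine M3 (1669 ops/s), Onyx→Machine M1 (2353 ops/s), Ridgeline→Machine M5 (1763 ops/s) — total 2289+1583+1669+2353+1763 = 9657 ops/s.
Column-greedy (each instance in turn goes to its best remaining tenant) gives 9046 ops/s, worse by 611.
Every other assignment is strictly worse.

Max total: 9657 ops/s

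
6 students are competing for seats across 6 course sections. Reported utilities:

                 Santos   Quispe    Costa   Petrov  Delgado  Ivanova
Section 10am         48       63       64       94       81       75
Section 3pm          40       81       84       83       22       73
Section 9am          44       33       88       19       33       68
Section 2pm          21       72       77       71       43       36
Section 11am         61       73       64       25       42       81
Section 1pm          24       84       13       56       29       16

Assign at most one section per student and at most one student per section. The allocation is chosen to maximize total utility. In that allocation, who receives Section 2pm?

Petrov receives Section 2pm.

Optimal: Santos→Section 11am (61 points), Quispe→Section 1pm (84 points), Costa→Section 9am (88 points), Petrov→Section 2pm (71 points), Delgado→Section 10am (81 points), Ivanova→Section 3pm (73 points) — total 61+84+88+71+81+73 = 458 points.
Max-entry greedy (repeatedly take the single best remaining cell) gives 430 points, worse by 28.
Petrov's own top section is Section 10am (94 points), but forcing Petrov→Section 10am and reassigning the rest optimally gives only 443 points — worse by 15.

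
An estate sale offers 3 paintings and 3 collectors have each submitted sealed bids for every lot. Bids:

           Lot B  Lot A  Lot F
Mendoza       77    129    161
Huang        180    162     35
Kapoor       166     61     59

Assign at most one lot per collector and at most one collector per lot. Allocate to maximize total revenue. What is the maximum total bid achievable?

Max total: $489

Optimal: Mendoza→Lot F ($161), Huang→Lot A ($162), Kapoor→Lot B ($166) — total 161+162+166 = $489.
Row-greedy (each collector in turn takes its best remaining lot) gives $402, worse by 87.
Next-best assignment: Mendoza→Lot F, Huang→Lot B, Kapoor→Lot A = $402.
Swapping Mendoza↔Kapoor (Mendoza→Lot B $77, Kapoor→Lot F $59) loses 191.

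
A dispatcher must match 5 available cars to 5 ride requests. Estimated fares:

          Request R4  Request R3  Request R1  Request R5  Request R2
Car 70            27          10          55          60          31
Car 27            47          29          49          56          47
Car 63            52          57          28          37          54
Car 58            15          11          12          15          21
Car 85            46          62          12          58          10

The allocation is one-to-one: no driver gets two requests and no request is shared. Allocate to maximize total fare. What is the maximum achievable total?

Optimal: Car 70→Request R1 ($55), Car 27→Request R5 ($56), Car 63→Request R4 ($52), Car 58→Request R2 ($21), Car 85→Request R3 ($62) — total 55+56+52+21+62 = $246.
Row-greedy (each driver in turn takes its best remaining request) gives $233, worse by 13.
Swapping Car 70↔Car 27 (Car 70→Request R5 $60, Car 27→Request R1 $49) loses 2.

Maximum total: $246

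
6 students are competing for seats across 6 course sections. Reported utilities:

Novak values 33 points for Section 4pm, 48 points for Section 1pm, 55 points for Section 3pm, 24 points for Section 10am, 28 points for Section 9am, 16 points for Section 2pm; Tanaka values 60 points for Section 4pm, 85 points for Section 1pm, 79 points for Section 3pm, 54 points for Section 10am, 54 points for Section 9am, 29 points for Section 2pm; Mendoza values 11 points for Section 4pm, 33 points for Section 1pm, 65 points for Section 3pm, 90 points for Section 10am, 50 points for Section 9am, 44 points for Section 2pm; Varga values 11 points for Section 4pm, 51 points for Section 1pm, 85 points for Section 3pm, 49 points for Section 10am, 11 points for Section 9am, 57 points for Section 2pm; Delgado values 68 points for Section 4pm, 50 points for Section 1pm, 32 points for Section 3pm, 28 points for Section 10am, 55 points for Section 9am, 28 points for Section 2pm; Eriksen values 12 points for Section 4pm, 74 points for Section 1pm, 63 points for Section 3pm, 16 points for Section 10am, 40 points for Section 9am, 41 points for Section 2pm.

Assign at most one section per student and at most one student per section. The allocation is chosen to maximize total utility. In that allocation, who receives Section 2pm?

Treat this as an assignment problem: match each student to one section.
Optimal: Novak→Section 3pm (55 points), Tanaka→Section 9am (54 points), Mendoza→Section 10am (90 points), Varga→Section 2pm (57 points), Delgado→Section 4pm (68 points), Eriksen→Section 1pm (74 points) — total 55+54+90+57+68+74 = 398 points.
Row-greedy (each student in turn takes its best remaining section) gives 395 points, worse by 3.
No other one-to-one assignment exceeds 398 points.
Varga's own top section is Section 3pm (85 points), but forcing Varga→Section 3pm and reassigning the rest optimally gives only 397 points — worse by 1.

Varga receives Section 2pm.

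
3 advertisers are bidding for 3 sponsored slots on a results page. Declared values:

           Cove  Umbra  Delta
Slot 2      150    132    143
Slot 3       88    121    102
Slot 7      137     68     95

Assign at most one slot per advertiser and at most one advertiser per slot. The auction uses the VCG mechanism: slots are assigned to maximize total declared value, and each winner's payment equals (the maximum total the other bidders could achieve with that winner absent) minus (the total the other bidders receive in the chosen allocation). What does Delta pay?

Efficient allocation: Cove→Slot 7 ($137), Umbra→Slot 3 ($121), Delta→Slot 2 ($143); total welfare W = $401.
Delta receives Slot 2 at value $143, so the others get W − 143 = $258.
Without Delta: best allocation of the remaining 2 bidders over all 3 slots is Cove→Slot 2 ($150), Umbra→Slot 3 ($121), total $271.
VCG payment = (others' best without Delta) − (others' welfare with Delta) = 271 − 258 = $13.

Delta pays $13.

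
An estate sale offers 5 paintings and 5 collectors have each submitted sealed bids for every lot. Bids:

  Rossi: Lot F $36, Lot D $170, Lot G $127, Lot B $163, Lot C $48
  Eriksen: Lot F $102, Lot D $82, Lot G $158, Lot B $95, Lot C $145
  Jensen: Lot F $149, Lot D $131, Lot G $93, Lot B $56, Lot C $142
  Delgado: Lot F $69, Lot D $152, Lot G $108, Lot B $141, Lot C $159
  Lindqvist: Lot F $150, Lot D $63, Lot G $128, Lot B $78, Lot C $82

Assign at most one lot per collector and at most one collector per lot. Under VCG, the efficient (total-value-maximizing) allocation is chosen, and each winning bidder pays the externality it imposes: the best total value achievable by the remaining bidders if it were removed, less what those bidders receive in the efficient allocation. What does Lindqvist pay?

Lindqvist pays $21.

Efficient allocation: Rossi→Lot B ($163), Eriksen→Lot G ($158), Jensen→Lot C ($142), Delgado→Lot D ($152), Lindqvist→Lot F ($150); total welfare W = $765.
Lindqvist receives Lot F at value $150, so the others get W − 150 = $615.
Without Lindqvist: best allocation of the remaining 4 bidders over all 5 lots is Rossi→Lot D ($170), Eriksen→Lot G ($158), Jensen→Lot F ($149), Delgado→Lot C ($159), total $636.
VCG payment = (others' best without Lindqvist) − (others' welfare with Lindqvist) = 636 − 615 = $21.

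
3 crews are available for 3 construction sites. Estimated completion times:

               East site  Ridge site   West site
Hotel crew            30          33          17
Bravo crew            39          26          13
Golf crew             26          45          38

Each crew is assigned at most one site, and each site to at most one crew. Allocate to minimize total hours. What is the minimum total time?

Minimum total: 69 hours

Optimal: Hotel crew→West site (17 hours), Bravo crew→Ridge site (26 hours), Golf crew→East site (26 hours) — total 17+26+26 = 69 hours.
Min-entry greedy (repeatedly take the single cheapest remaining cell) gives 72 hours, worse by 3.
Next-best assignment: Hotel crew→Ridge site, Bravo crew→West site, Golf crew→East site = 72 hours.
Every other assignment is strictly worse.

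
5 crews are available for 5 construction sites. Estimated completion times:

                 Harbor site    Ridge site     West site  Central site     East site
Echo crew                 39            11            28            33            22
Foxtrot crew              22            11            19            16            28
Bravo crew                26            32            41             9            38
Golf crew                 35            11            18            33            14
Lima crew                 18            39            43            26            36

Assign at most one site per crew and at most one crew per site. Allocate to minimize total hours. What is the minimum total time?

Minimum total: 71 hours

Optimal: Echo crew→Ridge site (11 hours), Foxtrot crew→West site (19 hours), Bravo crew→Central site (9 hours), Golf crew→East site (14 hours), Lima crew→Harbor site (18 hours) — total 11+19+9+14+18 = 71 hours.
Row-greedy (each crew in turn takes its cheapest remaining site) gives 110 hours, worse by 39.
Next-best assignment: Echo crew→East site, Foxtrot crew→Ridge site, Bravo crew→Central site, Golf crew→West site, Lima crew→Harbor site = 78 hours.
Checked against all permutations: 71 hours is optimal.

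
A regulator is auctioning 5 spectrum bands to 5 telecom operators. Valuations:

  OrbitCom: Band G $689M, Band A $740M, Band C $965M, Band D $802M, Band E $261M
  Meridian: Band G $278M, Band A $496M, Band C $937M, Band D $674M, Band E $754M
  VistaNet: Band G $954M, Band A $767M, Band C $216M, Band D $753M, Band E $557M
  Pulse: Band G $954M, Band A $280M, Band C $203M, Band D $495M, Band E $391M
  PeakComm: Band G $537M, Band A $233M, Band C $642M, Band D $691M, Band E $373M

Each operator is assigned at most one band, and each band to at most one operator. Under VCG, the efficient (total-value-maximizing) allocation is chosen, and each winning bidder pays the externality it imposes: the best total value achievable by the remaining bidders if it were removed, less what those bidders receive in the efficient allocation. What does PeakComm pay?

PeakComm pays $20M.

Efficient allocation: OrbitCom→Band C ($965M), Meridian→Band E ($754M), VistaNet→Band A ($767M), Pulse→Band G ($954M), PeakComm→Band D ($691M); total welfare W = $4131M.
PeakComm receives Band D at value $691M, so the others get W − 691 = $3440M.
Without PeakComm: best allocation of the remaining 4 bidders over all 5 bands is OrbitCom→Band D ($802M), Meridian→Band C ($937M), VistaNet→Band A ($767M), Pulse→Band G ($954M), total $3460M.
VCG payment = (others' best without PeakComm) − (others' welfare with PeakComm) = 3460 − 3440 = $20M.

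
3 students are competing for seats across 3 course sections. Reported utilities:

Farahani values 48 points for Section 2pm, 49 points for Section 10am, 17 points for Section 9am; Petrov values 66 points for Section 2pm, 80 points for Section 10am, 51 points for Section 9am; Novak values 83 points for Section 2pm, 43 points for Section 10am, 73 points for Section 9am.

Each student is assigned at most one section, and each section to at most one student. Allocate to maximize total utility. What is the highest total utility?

Optimal: Farahani→Section 2pm (48 points), Petrov→Section 10am (80 points), Novak→Section 9am (73 points) — total 48+80+73 = 201 points.
Max-entry greedy (repeatedly take the single best remaining cell) gives 180 points, worse by 21.
Next-best assignment: Farahani→Section 10am, Petrov→Section 2pm, Novak→Section 9am = 188 points.
Swapping Farahani↔Petrov (Farahani→Section 10am 49 points, Petrov→Section 2pm 66 points) loses 13.
No other one-to-one assignment exceeds 201 points.

Max total: 201 points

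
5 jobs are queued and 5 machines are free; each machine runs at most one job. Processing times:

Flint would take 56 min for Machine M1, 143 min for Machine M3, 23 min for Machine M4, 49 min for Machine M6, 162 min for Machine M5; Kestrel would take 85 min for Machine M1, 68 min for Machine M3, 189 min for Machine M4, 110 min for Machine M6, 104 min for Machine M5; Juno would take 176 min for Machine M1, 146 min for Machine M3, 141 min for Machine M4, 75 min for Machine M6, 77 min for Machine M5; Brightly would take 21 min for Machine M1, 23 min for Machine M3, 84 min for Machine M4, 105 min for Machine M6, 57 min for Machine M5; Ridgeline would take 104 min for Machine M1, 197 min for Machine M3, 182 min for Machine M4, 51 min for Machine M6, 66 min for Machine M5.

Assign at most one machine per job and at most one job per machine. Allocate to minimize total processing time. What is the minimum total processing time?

Min total: 240 min

Optimal: Flint→Machine M4 (23 min), Kestrel→Machine M3 (68 min), Juno→Machine M5 (77 min), Brightly→Machine M1 (21 min), Ridgeline→Machine M6 (51 min) — total 23+68+77+21+51 = 240 min.
Next-best assignment: Flint→Machine M4, Kestrel→Machine M3, Juno→Machine M6, Brightly→Machine M1, Ridgeline→Machine M5 = 253 min.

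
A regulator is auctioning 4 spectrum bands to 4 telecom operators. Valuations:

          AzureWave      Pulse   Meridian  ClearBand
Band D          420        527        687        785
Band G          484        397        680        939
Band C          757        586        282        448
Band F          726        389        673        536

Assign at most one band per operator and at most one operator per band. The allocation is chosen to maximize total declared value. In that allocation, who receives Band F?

Optimal: AzureWave→Band F ($726M), Pulse→Band C ($586M), Meridian→Band D ($687M), ClearBand→Band G ($939M) — total 726+586+687+939 = $2938M.
Column-greedy (each band in turn goes to its best remaining operator) gives $2611M, worse by 327.
Next-best assignment: AzureWave→Band C, Pulse→Band D, Meridian→Band F, ClearBand→Band G = $2896M.
Swapping AzureWave↔Meridian (AzureWave→Band D $420M, Meridian→Band F $673M) loses 320.
No other one-to-one assignment exceeds $2938M.
AzureWave's own top band is Band C ($757M), but forcing AzureWave→Band C and reassigning the rest optimally gives only $2896M — worse by 42.

AzureWave receives Band F.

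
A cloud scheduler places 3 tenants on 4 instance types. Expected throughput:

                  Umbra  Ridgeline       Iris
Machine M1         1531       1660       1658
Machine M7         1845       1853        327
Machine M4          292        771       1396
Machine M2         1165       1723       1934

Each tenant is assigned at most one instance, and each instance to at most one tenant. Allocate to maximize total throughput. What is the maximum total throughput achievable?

Max total: 5439 ops/s

This is a one-to-one assignment (maximum-weight bipartite matching).
Optimal: Umbra→Machine M7 (1845 ops/s), Ridgeline→Machine M1 (1660 ops/s), Iris→Machine M2 (1934 ops/s) — total 1845+1660+1934 = 5439 ops/s.
Row-greedy (each tenant in turn takes its best remaining instance) gives 5226 ops/s, worse by 213.
Next-best assignment: Umbra→Machine M1, Ridgeline→Machine M7, Iris→Machine M2 = 5318 ops/s.
Every other assignment is strictly worse.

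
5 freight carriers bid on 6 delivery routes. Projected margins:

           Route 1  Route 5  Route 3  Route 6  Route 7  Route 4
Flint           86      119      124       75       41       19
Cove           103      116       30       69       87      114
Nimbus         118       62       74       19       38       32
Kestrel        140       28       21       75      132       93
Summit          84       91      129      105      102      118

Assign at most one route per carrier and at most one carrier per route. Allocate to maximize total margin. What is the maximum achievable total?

Maximum total: $612k

Treat this as an assignment problem: match each carrier to one route.
Optimal: Flint→Route 5 ($119k), Cove→Route 4 ($114k), Nimbus→Route 1 ($118k), Kestrel→Route 7 ($132k), Summit→Route 3 ($129k) — total 119+114+118+132+129 = $612k.
Next-best assignment: Flint→Route 3, Cove→Route 5, Nimbus→Route 1, Kestrel→Route 7, Summit→Route 4 = $608k.
Swapping Flint↔Summit (Flint→Route 3 $124k, Summit→Route 5 $91k) loses 33.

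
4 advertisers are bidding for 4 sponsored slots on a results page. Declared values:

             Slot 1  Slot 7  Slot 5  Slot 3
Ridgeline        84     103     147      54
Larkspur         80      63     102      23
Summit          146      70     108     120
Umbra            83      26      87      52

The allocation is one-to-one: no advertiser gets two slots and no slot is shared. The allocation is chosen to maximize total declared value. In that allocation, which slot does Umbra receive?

Umbra receives Slot 1.

Optimal: Ridgeline→Slot 5 ($147), Larkspur→Slot 7 ($63), Summit→Slot 3 ($120), Umbra→Slot 1 ($83) — total 147+63+120+83 = $413.
Row-greedy (each advertiser in turn takes its best remaining slot) gives $373, worse by 40.
Swapping Summit↔Ridgeline (Summit→Slot 5 $108, Ridgeline→Slot 3 $54) loses 105.
Every other assignment is strictly worse.
Umbra's own top slot is Slot 5 ($87), but forcing Umbra→Slot 5 and reassigning the rest optimally gives only $390 — worse by 23.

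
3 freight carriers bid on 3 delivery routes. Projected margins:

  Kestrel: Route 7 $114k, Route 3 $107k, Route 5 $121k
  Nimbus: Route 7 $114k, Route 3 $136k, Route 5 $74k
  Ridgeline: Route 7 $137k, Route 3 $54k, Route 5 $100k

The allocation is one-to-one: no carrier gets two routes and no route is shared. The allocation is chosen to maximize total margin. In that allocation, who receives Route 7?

Ridgeline receives Route 7.

Optimal: Kestrel→Route 5 ($121k), Nimbus→Route 3 ($136k), Ridgeline→Route 7 ($137k) — total 121+136+137 = $394k.
Next-best assignment: Kestrel→Route 7, Nimbus→Route 3, Ridgeline→Route 5 = $350k.
Swapping Ridgeline↔Kestrel (Ridgeline→Route 5 $100k, Kestrel→Route 7 $114k) loses 44.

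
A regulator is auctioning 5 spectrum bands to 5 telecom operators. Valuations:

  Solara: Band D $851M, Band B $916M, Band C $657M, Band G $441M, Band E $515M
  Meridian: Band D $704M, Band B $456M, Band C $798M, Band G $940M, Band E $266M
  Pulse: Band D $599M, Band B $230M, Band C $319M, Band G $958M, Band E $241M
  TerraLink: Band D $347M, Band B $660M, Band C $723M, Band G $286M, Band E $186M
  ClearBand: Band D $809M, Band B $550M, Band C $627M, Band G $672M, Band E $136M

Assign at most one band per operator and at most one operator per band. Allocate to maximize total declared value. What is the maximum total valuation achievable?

This is the linear assignment problem.
Optimal: Solara→Band E ($515M), Meridian→Band C ($798M), Pulse→Band G ($958M), TerraLink→Band B ($660M), ClearBand→Band D ($809M) — total 515+798+958+660+809 = $3740M.
Next-best assignment: Solara→Band B, Meridian→Band E, Pulse→Band G, TerraLink→Band C, ClearBand→Band D = $3672M.

Maximum total: $3740M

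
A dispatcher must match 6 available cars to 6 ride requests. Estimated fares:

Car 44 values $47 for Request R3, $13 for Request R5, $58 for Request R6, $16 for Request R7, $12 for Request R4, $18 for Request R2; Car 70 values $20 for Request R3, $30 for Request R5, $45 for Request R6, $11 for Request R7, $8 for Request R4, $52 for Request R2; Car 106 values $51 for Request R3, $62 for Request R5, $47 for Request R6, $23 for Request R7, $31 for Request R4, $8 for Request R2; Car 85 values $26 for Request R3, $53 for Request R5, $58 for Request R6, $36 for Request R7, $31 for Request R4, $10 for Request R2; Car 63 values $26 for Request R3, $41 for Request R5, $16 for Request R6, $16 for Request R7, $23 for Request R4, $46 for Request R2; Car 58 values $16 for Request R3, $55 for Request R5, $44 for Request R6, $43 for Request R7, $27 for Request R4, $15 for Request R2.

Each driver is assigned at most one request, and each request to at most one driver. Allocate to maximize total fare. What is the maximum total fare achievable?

Optimal: Car 44→Request R3 ($47), Car 70→Request R2 ($52), Car 106→Request R5 ($62), Car 85→Request R6 ($58), Car 63→Request R4 ($23), Car 58→Request R7 ($43) — total 47+52+62+58+23+43 = $285.
Column-greedy (each request in turn goes to its best remaining driver) gives $275, worse by 10.
Next-best assignment: Car 44→Request R6, Car 70→Request R2, Car 106→Request R3, Car 85→Request R5, Car 63→Request R4, Car 58→Request R7 = $280.
Swapping Car 70↔Car 106 (Car 70→Request R5 $30, Car 106→Request R2 $8) loses 76.

Maximum total: $285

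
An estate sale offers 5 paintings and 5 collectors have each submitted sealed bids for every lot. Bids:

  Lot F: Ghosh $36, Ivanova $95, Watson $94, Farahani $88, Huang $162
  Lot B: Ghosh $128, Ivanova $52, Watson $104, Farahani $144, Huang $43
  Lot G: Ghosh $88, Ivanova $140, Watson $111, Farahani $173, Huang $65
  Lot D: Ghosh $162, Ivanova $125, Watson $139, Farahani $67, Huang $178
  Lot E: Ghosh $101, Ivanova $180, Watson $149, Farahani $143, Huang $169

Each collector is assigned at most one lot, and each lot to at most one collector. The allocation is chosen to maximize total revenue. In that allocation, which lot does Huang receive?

Huang receives Lot F.

Treat this as an assignment problem: match each collector to one lot.
Optimal: Ghosh→Lot B ($128), Ivanova→Lot E ($180), Watson→Lot D ($139), Farahani→Lot G ($173), Huang→Lot F ($162) — total 128+180+139+173+162 = $782.
Column-greedy (each lot in turn goes to its best remaining collector) gives $757, worse by 25.
Next-best assignment: Ghosh→Lot D, Ivanova→Lot E, Watson→Lot B, Farahani→Lot G, Huang→Lot F = $781.
Huang's own top lot is Lot D ($178), but forcing Huang→Lot D and reassigning the rest optimally gives only $753 — worse by 29.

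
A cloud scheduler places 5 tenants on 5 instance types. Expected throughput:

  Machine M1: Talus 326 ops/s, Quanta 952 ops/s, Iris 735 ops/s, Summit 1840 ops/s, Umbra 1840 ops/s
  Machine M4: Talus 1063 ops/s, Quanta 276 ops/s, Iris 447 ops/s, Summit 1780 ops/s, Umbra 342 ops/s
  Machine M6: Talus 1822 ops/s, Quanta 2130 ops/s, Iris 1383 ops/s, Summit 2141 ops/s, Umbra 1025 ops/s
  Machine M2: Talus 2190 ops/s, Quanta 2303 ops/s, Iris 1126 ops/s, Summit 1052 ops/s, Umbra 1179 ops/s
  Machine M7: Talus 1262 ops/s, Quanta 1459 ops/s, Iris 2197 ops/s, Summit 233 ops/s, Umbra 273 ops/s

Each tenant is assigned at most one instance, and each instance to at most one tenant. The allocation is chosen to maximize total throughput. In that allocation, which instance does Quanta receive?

Quanta receives Machine M6.

Treat this as an assignment problem: match each tenant to one instance.
Optimal: Talus→Machine M2 (2190 ops/s), Quanta→Machine M6 (2130 ops/s), Iris→Machine M7 (2197 ops/s), Summit→Machine M4 (1780 ops/s), Umbra→Machine M1 (1840 ops/s) — total 2190+2130+2197+1780+1840 = 10137 ops/s.
Max-entry greedy (repeatedly take the single best remaining cell) gives 9544 ops/s, worse by 593.
Swapping Talus↔Summit (Talus→Machine M4 1063 ops/s, Summit→Machine M2 1052 ops/s) loses 1855.
Checked against all permutations: 10137 ops/s is optimal.
Quanta's own top instance is Machine M2 (2303 ops/s), but forcing Quanta→Machine M2 and reassigning the rest optimally gives only 9942 ops/s — worse by 195.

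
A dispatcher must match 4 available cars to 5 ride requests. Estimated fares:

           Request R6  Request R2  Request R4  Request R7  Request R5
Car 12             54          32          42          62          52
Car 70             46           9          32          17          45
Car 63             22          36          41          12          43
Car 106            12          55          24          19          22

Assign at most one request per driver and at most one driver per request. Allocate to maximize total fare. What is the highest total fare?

Max total: $206

Optimal: Car 12→Request R7 ($62), Car 70→Request R6 ($46), Car 63→Request R5 ($43), Car 106→Request R2 ($55) — total 62+46+43+55 = $206.
Column-greedy (each request in turn goes to its best remaining driver) gives $167, worse by 39.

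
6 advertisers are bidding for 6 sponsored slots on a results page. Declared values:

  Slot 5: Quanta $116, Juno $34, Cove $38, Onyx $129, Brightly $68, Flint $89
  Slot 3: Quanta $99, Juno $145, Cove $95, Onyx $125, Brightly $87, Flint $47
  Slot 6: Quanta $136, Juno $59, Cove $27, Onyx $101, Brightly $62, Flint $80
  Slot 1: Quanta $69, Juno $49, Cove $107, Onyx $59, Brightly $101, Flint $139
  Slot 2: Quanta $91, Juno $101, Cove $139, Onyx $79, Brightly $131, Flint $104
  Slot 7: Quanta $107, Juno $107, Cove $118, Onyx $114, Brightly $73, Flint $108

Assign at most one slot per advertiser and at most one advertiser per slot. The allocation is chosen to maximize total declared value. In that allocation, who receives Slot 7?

Treat this as an assignment problem: match each advertiser to one slot.
Optimal: Quanta→Slot 6 ($136), Juno→Slot 3 ($145), Cove→Slot 7 ($118), Onyx→Slot 5 ($129), Brightly→Slot 2 ($131), Flint→Slot 1 ($139) — total 136+145+118+129+131+139 = $798.
Row-greedy (each advertiser in turn takes its best remaining slot) gives $758, worse by 40.
Swapping Brightly↔Flint (Brightly→Slot 1 $101, Flint→Slot 2 $104) loses 65.
No other one-to-one assignment exceeds $798.
Cove's own top slot is Slot 2 ($139), but forcing Cove→Slot 2 and reassigning the rest optimally gives only $761 — worse by 37.

Cove receives Slot 7.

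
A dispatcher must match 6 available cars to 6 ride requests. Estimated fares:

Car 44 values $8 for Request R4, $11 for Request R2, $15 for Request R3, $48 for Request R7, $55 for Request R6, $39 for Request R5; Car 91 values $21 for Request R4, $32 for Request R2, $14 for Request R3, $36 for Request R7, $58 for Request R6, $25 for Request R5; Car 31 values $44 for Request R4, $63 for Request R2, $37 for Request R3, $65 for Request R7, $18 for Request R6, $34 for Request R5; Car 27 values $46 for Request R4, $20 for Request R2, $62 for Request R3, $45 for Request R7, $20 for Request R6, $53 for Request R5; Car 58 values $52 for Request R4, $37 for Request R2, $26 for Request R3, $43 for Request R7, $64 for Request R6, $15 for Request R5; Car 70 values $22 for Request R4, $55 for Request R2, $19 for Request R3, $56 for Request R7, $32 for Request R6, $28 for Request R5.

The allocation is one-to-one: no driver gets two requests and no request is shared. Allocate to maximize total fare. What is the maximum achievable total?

Maximum total: $331

This is a one-to-one assignment (maximum-weight bipartite matching).
Optimal: Car 44→Request R5 ($39), Car 91→Request R6 ($58), Car 31→Request R7 ($65), Car 27→Request R3 ($62), Car 58→Request R4 ($52), Car 70→Request R2 ($55) — total 39+58+65+62+52+55 = $331.
Next-best assignment: Car 44→Request R5, Car 91→Request R6, Car 31→Request R2, Car 27→Request R3, Car 58→Request R4, Car 70→Request R7 = $330.
Checked against all permutations: $331 is optimal.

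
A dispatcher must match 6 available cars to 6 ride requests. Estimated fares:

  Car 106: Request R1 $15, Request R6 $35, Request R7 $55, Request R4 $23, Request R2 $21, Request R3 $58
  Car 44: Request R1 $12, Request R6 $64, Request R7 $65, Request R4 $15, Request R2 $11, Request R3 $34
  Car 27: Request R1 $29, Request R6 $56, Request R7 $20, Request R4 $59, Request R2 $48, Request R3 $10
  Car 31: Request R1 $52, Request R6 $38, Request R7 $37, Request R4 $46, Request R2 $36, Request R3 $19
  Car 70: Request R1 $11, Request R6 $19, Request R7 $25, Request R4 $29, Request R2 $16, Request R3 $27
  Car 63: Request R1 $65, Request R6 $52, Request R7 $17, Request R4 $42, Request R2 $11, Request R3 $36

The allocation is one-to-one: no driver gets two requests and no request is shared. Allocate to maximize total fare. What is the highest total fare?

Maximum total: $309

This is a one-to-one assignment (maximum-weight bipartite matching).
Optimal: Car 106→Request R3 ($58), Car 44→Request R7 ($65), Car 27→Request R6 ($56), Car 31→Request R2 ($36), Car 70→Request R4 ($29), Car 63→Request R1 ($65) — total 58+65+56+36+29+65 = $309.
Row-greedy (each driver in turn takes its best remaining request) gives $264, worse by 45.
Every other assignment is strictly worse.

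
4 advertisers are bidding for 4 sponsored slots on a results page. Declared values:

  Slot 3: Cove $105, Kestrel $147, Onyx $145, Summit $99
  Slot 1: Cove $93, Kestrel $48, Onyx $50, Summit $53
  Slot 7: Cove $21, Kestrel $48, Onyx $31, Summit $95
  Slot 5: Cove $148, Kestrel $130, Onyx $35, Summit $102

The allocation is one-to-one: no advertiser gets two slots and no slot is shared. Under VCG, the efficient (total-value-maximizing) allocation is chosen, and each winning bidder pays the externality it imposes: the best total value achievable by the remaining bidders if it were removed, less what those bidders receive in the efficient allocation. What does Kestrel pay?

Kestrel pays $55.

Efficient allocation: Cove→Slot 1 ($93), Kestrel→Slot 5 ($130), Onyx→Slot 3 ($145), Summit→Slot 7 ($95); total welfare W = $463.
Kestrel receives Slot 5 at value $130, so the others get W − 130 = $333.
Without Kestrel: best allocation of the remaining 3 bidders over all 4 slots is Cove→Slot 5 ($148), Onyx→Slot 3 ($145), Summit→Slot 7 ($95), total $388.
VCG payment = (others' best without Kestrel) − (others' welfare with Kestrel) = 388 − 333 = $55.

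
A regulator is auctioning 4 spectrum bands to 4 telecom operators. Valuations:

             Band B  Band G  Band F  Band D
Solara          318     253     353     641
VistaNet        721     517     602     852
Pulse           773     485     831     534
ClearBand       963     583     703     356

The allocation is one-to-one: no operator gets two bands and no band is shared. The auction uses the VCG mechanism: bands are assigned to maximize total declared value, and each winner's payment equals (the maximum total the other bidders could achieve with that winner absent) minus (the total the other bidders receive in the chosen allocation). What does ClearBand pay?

Efficient allocation: Solara→Band D ($641M), VistaNet→Band G ($517M), Pulse→Band F ($831M), ClearBand→Band B ($963M); total welfare W = $2952M.
ClearBand receives Band B at value $963M, so the others get W − 963 = $1989M.
Without ClearBand: best allocation of the remaining 3 bidders over all 4 bands is Solara→Band D ($641M), VistaNet→Band B ($721M), Pulse→Band F ($831M), total $2193M.
VCG payment = (others' best without ClearBand) − (others' welfare with ClearBand) = 2193 − 1989 = $204M.

ClearBand pays $204M.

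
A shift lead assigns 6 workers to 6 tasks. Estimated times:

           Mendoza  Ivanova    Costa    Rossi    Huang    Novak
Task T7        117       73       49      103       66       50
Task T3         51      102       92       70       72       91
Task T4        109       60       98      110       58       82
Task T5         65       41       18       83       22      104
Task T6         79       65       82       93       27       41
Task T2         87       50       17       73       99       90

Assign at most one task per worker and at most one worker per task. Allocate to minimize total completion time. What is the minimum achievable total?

Optimal: Mendoza→Task T3 (51 min), Ivanova→Task T4 (60 min), Costa→Task T5 (18 min), Rossi→Task T2 (73 min), Huang→Task T6 (27 min), Novak→Task T7 (50 min) — total 51+60+18+73+27+50 = 279 min.
Row-greedy (each worker in turn takes its cheapest remaining task) gives 310 min, worse by 31.
Checked against all permutations: 279 min is optimal.

Minimum total: 279 min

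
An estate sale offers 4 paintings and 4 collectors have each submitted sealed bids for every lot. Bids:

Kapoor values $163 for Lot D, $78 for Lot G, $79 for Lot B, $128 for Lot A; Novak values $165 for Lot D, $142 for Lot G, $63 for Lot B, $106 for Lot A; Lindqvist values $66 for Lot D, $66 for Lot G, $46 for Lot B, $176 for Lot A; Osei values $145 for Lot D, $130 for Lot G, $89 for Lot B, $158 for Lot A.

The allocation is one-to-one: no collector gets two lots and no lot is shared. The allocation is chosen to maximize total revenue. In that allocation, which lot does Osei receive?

Optimal: Kapoor→Lot D ($163), Novak→Lot G ($142), Lindqvist→Lot A ($176), Osei→Lot B ($89) — total 163+142+176+89 = $570.
Column-greedy (each lot in turn goes to its best remaining collector) gives $550, worse by 20.
Osei's own top lot is Lot A ($158), but forcing Osei→Lot A and reassigning the rest optimally gives only $509 — worse by 61.

Osei receives Lot B.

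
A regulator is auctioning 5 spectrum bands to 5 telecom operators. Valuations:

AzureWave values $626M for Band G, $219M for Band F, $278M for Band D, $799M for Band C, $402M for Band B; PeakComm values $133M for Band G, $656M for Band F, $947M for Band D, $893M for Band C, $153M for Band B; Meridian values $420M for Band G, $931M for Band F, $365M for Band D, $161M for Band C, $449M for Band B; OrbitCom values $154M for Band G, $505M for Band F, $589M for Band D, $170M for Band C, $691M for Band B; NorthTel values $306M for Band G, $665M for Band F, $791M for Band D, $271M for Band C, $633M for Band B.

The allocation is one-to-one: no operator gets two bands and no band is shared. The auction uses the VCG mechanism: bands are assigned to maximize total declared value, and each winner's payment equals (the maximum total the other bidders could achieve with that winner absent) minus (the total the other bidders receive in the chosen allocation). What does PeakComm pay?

Efficient allocation: AzureWave→Band G ($626M), PeakComm→Band C ($893M), Meridian→Band F ($931M), OrbitCom→Band B ($691M), NorthTel→Band D ($791M); total welfare W = $3932M.
PeakComm receives Band C at value $893M, so the others get W − 893 = $3039M.
Without PeakComm: best allocation of the remaining 4 bidders over all 5 bands is AzureWave→Band C ($799M), Meridian→Band F ($931M), OrbitCom→Band B ($691M), NorthTel→Band D ($791M), total $3212M.
VCG payment = (others' best without PeakComm) − (others' welfare with PeakComm) = 3212 − 3039 = $173M.

PeakComm pays $173M.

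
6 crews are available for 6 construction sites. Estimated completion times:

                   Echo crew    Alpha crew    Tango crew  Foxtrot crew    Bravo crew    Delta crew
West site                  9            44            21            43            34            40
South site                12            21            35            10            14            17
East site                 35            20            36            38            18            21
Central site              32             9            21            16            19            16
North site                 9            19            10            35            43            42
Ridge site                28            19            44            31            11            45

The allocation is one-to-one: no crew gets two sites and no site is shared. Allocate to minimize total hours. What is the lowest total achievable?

Min total: 70 hours

Optimal: Echo crew→West site (9 hours), Alpha crew→Central site (9 hours), Tango crew→North site (10 hours), Foxtrot crew→South site (10 hours), Bravo crew→Ridge site (11 hours), Delta crew→East site (21 hours) — total 9+9+10+10+11+21 = 70 hours.
Column-greedy (each site in turn goes to its cheapest remaining crew) gives 101 hours, worse by 31.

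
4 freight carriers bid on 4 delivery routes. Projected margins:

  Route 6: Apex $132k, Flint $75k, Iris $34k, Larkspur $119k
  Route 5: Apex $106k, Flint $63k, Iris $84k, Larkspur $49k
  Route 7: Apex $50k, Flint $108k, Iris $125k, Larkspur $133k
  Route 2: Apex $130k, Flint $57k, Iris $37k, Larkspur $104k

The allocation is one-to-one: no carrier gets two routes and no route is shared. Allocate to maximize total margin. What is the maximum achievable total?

Max total: $441k

Optimal: Apex→Route 2 ($130k), Flint→Route 7 ($108k), Iris→Route 5 ($84k), Larkspur→Route 6 ($119k) — total 130+108+84+119 = $441k.
Row-greedy (each carrier in turn takes its best remaining route) gives $428k, worse by 13.
Next-best assignment: Apex→Route 2, Flint→Route 5, Iris→Route 7, Larkspur→Route 6 = $437k.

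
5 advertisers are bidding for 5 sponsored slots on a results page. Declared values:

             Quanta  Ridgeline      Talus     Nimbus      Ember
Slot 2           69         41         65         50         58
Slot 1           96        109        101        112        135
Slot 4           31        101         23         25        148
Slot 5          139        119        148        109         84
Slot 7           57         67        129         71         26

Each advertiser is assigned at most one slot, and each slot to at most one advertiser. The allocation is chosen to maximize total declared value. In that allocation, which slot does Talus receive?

Treat this as an assignment problem: match each advertiser to one slot.
Optimal: Quanta→Slot 2 ($69), Ridgeline→Slot 5 ($119), Talus→Slot 7 ($129), Nimbus→Slot 1 ($112), Ember→Slot 4 ($148) — total 69+119+129+112+148 = $577.
Column-greedy (each slot in turn goes to its best remaining advertiser) gives $524, worse by 53.
Next-best assignment: Quanta→Slot 5, Ridgeline→Slot 1, Talus→Slot 7, Nimbus→Slot 2, Ember→Slot 4 = $575.
Every other assignment is strictly worse.
Talus's own top slot is Slot 5 ($148), but forcing Talus→Slot 5 and reassigning the rest optimally gives only $545 — worse by 32.

Talus receives Slot 7.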